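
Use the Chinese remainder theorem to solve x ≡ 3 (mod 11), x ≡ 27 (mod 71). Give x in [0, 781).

Write x = 3 + 11·k. Then 11·k ≡ 27 − 3 ≡ 24 (mod 71).
Need 11⁻¹ mod 71. Extended Euclid on (71, 11):
71 = 6×11 + 5
11 = 2×5 + 1
5 = 5×1 + 0
Back-substitute:
1 = 11 − 2·5
1 = −2·71 + 13·11
11⁻¹ ≡ 13 (mod 71), so k ≡ 13·24 ≡ 28 (mod 71).
x = 3 + 11·28 = 311.

311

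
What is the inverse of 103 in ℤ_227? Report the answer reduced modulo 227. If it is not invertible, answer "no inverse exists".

Extended Euclidean algorithm:
227 = 2·103 + 21
103 = 4·21 + 19
21 = 1·19 + 2
19 = 9·2 + 1
2 = 2·1 + 0
Since gcd(103, 227) = 1, back-substitute to write 1 as a combination:
1 = 19 − 9·2
1 = −9·21 + 10·19
1 = 10·103 − 49·21
1 = −49·227 + 108·103
So 103·108 ≡ 1 (mod 227).

108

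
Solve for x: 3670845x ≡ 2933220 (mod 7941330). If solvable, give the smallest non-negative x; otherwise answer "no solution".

First find gcd(3670845, 7941330):
7941330 = 2×3670845 + 599640
3670845 = 6×599640 + 73005
599640 = 8×73005 + 15600
73005 = 4×15600 + 10605
15600 = 1×10605 + 4995
10605 = 2×4995 + 615
4995 = 8×615 + 75
615 = 8×75 + 15
75 = 5×15 + 0
gcd = 15 and 15 | 2933220, so solutions exist. Divide through by 15: 244723x ≡ 195548 (mod 529422).
Now find 244723⁻¹ mod 529422:
529422 = 2*244723 + 39976
244723 = 6*39976 + 4867
39976 = 8*4867 + 1040
4867 = 4*1040 + 707
1040 = 1*707 + 333
707 = 2*333 + 41
333 = 8*41 + 5
41 = 8*5 + 1
5 = 5*1 + 0
Back-substitute:
1 = 41 − 8·5
1 = −8·333 + 65·41
1 = 65·707 − 138·333
1 = −138·1040 + 203·707
1 = 203·4867 − 950·1040
1 = −950·39976 + 7803·4867
1 = 7803·244723 − 47768·39976
1 = −47768·529422 + 103339·244723
So 244723⁻¹ ≡ 103339 (mod 529422).
Then x ≡ 103339·195548 ≡ 226454 (mod 529422); the smallest non-negative solution is x = 226454.

226454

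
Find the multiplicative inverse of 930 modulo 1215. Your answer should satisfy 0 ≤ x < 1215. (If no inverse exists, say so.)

Euclidean algorithm on 1215, 930:
1215 = 1·930 + 285
930 = 3·285 + 75
285 = 3·75 + 60
75 = 1·60 + 15
60 = 4·15 + 0
Since gcd = 15 > 1, 930 is not a unit mod 1215.

no inverse exists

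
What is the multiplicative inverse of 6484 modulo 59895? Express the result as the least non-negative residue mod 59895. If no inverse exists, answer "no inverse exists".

2374

Run Euclid on (59895, 6484):
59895 = 9*6484 + 1539
6484 = 4*1539 + 328
1539 = 4*328 + 227
328 = 1*227 + 101
227 = 2*101 + 25
101 = 4*25 + 1
25 = 25*1 + 0
gcd = 1, so the inverse exists. Back-substitute:
1 = 101 − 4·25
1 = −4·227 + 9·101
1 = 9·328 − 13·227
1 = −13·1539 + 61·328
1 = 61·6484 − 257·1539
1 = −257·59895 + 2374·6484
So 6484·2374 ≡ 1 (mod 59895).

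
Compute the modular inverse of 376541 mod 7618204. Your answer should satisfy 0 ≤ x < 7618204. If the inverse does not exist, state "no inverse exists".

Compute gcd(376541, 7618204):
7618204 = 20·376541 + 87384
376541 = 4·87384 + 27005
87384 = 3·27005 + 6369
27005 = 4·6369 + 1529
6369 = 4·1529 + 253
1529 = 6·253 + 11
253 = 23·11 + 0
Since gcd = 11 > 1, 376541 is not a unit mod 7618204.

no inverse exists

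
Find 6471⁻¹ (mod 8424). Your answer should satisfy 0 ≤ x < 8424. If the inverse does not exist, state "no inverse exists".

no inverse exists

Euclidean algorithm on 8424, 6471:
8424 = 1*6471 + 1953
6471 = 3*1953 + 612
1953 = 3*612 + 117
612 = 5*117 + 27
117 = 4*27 + 9
27 = 3*9 + 0
Since gcd = 9 > 1, 6471 is not a unit mod 8424.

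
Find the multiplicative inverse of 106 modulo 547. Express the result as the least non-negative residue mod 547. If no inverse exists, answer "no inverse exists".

418

Apply the Euclidean algorithm to 547 and 106:
547 = 5·106 + 17
106 = 6·17 + 4
17 = 4·4 + 1
4 = 4·1 + 0
The gcd is 1. Working backward:
1 = 17 − 4·4
1 = −4·106 + 25·17
1 = 25·547 − 129·106
Thus 106·(-129) ≡ 1 (mod 547); reducing, -129 mod 547 = 418.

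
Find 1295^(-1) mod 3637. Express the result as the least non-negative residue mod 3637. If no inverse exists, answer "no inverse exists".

132

Extended Euclidean algorithm:
3637 = 2×1295 + 1047
1295 = 1×1047 + 248
1047 = 4×248 + 55
248 = 4×55 + 28
55 = 1×28 + 27
28 = 1×27 + 1
27 = 27×1 + 0
Since gcd(1295, 3637) = 1, back-substitute to write 1 as a combination:
1 = 28 − 27
1 = −55 + 2·28
1 = 2·248 − 9·55
1 = −9·1047 + 38·248
1 = 38·1295 − 47·1047
1 = −47·3637 + 132·1295
So 1295·132 ≡ 1 (mod 3637).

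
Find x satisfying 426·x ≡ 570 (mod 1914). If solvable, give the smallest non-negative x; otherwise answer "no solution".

First find gcd(426, 1914):
1914 = 4*426 + 210
426 = 2*210 + 6
210 = 35*6 + 0
gcd = 6 and 6 | 570, so solutions exist. Divide through by 6: 71x ≡ 95 (mod 319).
Now find 71⁻¹ mod 319:
319 = 4×71 + 35
71 = 2×35 + 1
35 = 35×1 + 0
Back-substitute:
1 = 71 − 2·35
1 = −2·319 + 9·71
So 71⁻¹ ≡ 9 (mod 319).
Then x ≡ 9·95 ≡ 217 (mod 319); the smallest non-negative solution is x = 217.

217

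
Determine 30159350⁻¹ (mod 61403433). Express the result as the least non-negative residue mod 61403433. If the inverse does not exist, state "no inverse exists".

no inverse exists

Compute gcd(30159350, 61403433):
61403433 = 2·30159350 + 1084733
30159350 = 27·1084733 + 871559
1084733 = 1·871559 + 213174
871559 = 4·213174 + 18863
213174 = 11·18863 + 5681
18863 = 3·5681 + 1820
5681 = 3·1820 + 221
1820 = 8·221 + 52
221 = 4·52 + 13
52 = 4·13 + 0
Since gcd = 13 > 1, 30159350 is not a unit mod 61403433.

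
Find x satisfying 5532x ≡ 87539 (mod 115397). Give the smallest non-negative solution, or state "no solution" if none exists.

First find gcd(5532, 115397):
115397 = 20*5532 + 4757
5532 = 1*4757 + 775
4757 = 6*775 + 107
775 = 7*107 + 26
107 = 4*26 + 3
26 = 8*3 + 2
3 = 1*2 + 1
2 = 2*1 + 0
gcd = 1, so a unique solution mod 115397 exists.
Back-substitute for the Bézout coefficients:
1 = 3 − 2
1 = −26 + 9·3
1 = 9·107 − 37·26
1 = −37·775 + 268·107
1 = 268·4757 − 1645·775
1 = −1645·5532 + 1913·4757
1 = 1913·115397 − 39905·5532
So 5532·(-39905) ≡ 1 (mod 115397), giving 5532⁻¹ ≡ 75492.
x ≡ 5532⁻¹·87539 ≡ 75492·87539 ≡ 54189 (mod 115397).

54189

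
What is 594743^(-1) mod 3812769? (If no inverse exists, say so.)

157295

gcd(3812769, 594743) by repeated division:
3812769 = 6*594743 + 244311
594743 = 2*244311 + 106121
244311 = 2*106121 + 32069
106121 = 3*32069 + 9914
32069 = 3*9914 + 2327
9914 = 4*2327 + 606
2327 = 3*606 + 509
606 = 1*509 + 97
509 = 5*97 + 24
97 = 4*24 + 1
24 = 24*1 + 0
gcd = 1, so the inverse exists. Back-substitute:
1 = 97 − 4·24
1 = −4·509 + 21·97
1 = 21·606 − 25·509
1 = −25·2327 + 96·606
1 = 96·9914 − 409·2327
1 = −409·32069 + 1323·9914
1 = 1323·106121 − 4378·32069
1 = −4378·244311 + 10079·106121
1 = 10079·594743 − 24536·244311
1 = −24536·3812769 + 157295·594743
So 594743·157295 ≡ 1 (mod 3812769).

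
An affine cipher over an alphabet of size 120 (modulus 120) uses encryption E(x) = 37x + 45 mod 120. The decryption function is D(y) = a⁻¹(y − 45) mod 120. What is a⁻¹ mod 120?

Run Euclid on (120, 37):
120 = 3·37 + 9
37 = 4·9 + 1
9 = 9·1 + 0
gcd = 1, so the inverse exists. Back-substitute:
1 = 37 − 4·9
1 = −4·120 + 13·37
So 37·13 ≡ 1 (mod 120).

13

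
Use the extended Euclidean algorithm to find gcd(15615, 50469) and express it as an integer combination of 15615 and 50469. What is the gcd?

3

Repeated division:
50469 = 3*15615 + 3624
15615 = 4*3624 + 1119
3624 = 3*1119 + 267
1119 = 4*267 + 51
267 = 5*51 + 12
51 = 4*12 + 3
12 = 4*3 + 0
gcd(15615, 50469) = 3.
Express as a combination:
3 = 51 − 4·12
3 = −4·267 + 21·51
3 = 21·1119 − 88·267
3 = −88·3624 + 285·1119
3 = 285·15615 − 1228·3624
3 = −1228·50469 + 3969·15615
So 3 = (-1228)·50469 + (3969)·15615.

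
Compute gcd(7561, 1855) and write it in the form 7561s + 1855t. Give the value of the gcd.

1

Apply Euclid's algorithm to 7561 and 1855:
7561 = 4·1855 + 141
1855 = 13·141 + 22
141 = 6·22 + 9
22 = 2·9 + 4
9 = 2·4 + 1
4 = 4·1 + 0
gcd(7561, 1855) = 1.
Back-substituting:
1 = 9 − 2·4
1 = −2·22 + 5·9
1 = 5·141 − 32·22
1 = −32·1855 + 421·141
1 = 421·7561 − 1716·1855
So 1 = (421)·7561 + (-1716)·1855.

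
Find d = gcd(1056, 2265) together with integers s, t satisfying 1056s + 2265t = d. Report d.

3

Apply Euclid's algorithm to 2265 and 1056:
2265 = 2*1056 + 153
1056 = 6*153 + 138
153 = 1*138 + 15
138 = 9*15 + 3
15 = 5*3 + 0
gcd(1056, 2265) = 3.
Express as a combination:
3 = 138 − 9·15
3 = −9·153 + 10·138
3 = 10·1056 − 69·153
3 = −69·2265 + 148·1056
So 3 = (-69)·2265 + (148)·1056.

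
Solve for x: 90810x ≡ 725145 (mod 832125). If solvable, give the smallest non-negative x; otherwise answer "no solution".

First find gcd(90810, 832125):
832125 = 9·90810 + 14835
90810 = 6·14835 + 1800
14835 = 8·1800 + 435
1800 = 4·435 + 60
435 = 7·60 + 15
60 = 4·15 + 0
gcd = 15 and 15 | 725145, so solutions exist. Divide through by 15: 6054x ≡ 48343 (mod 55475).
Now find 6054⁻¹ mod 55475:
55475 = 9*6054 + 989
6054 = 6*989 + 120
989 = 8*120 + 29
120 = 4*29 + 4
29 = 7*4 + 1
4 = 4*1 + 0
Back-substitute:
1 = 29 − 7·4
1 = −7·120 + 29·29
1 = 29·989 − 239·120
1 = −239·6054 + 1463·989
1 = 1463·55475 − 13406·6054
So 6054·(-13406) ≡ 1 (mod 55475), i.e. 6054⁻¹ ≡ 42069.
Then x ≡ 42069·48343 ≡ 28167 (mod 55475); the smallest non-negative solution is x = 28167.

28167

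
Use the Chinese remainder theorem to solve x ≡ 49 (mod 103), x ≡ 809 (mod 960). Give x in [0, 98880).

53609

Write x = 49 + 103·k. Then 103·k ≡ 809 − 49 ≡ 760 (mod 960).
Need 103⁻¹ mod 960. Extended Euclid on (960, 103):
960 = 9*103 + 33
103 = 3*33 + 4
33 = 8*4 + 1
4 = 4*1 + 0
Back-substitute:
1 = 33 − 8·4
1 = −8·103 + 25·33
1 = 25·960 − 233·103
103⁻¹ ≡ 727 (mod 960), so k ≡ 727·760 ≡ 520 (mod 960).
x = 49 + 103·520 = 53609.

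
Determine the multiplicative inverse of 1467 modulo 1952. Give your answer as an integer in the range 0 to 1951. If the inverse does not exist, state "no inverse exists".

gcd(1952, 1467) by repeated division:
1952 = 1×1467 + 485
1467 = 3×485 + 12
485 = 40×12 + 5
12 = 2×5 + 2
5 = 2×2 + 1
2 = 2×1 + 0
Since gcd(1467, 1952) = 1, back-substitute to write 1 as a combination:
1 = 5 − 2·2
1 = −2·12 + 5·5
1 = 5·485 − 202·12
1 = −202·1467 + 611·485
1 = 611·1952 − 813·1467
So 1467·(-813) ≡ 1 (mod 1952), and -813 ≡ 1139 (mod 1952).

1139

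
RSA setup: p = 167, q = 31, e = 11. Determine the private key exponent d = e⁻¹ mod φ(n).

1811

φ(n) = (p−1)(q−1) = 166·30 = 4980.
Need d with 11·d ≡ 1 (mod 4980). Apply the extended Euclidean algorithm:
4980 = 452·11 + 8
11 = 1·8 + 3
8 = 2·3 + 2
3 = 1·2 + 1
2 = 2·1 + 0
Back-substitute:
1 = 3 − 2
1 = −8 + 3·3
1 = 3·11 − 4·8
1 = −4·4980 + 1811·11
So 11·1811 ≡ 1 (mod 4980), hence d = 1811.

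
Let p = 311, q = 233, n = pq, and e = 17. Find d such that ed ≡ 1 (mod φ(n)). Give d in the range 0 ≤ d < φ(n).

φ(n) = (p−1)(q−1) = 310·232 = 71920.
Need d with 17·d ≡ 1 (mod 71920). Apply the extended Euclidean algorithm:
71920 = 4230*17 + 10
17 = 1*10 + 7
10 = 1*7 + 3
7 = 2*3 + 1
3 = 3*1 + 0
Back-substitute:
1 = 7 − 2·3
1 = −2·10 + 3·7
1 = 3·17 − 5·10
1 = −5·71920 + 21153·17
So 17·21153 ≡ 1 (mod 71920), hence d = 21153.

21153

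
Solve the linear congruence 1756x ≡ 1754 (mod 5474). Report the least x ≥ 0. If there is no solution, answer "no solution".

2180

First find gcd(1756, 5474):
5474 = 3·1756 + 206
1756 = 8·206 + 108
206 = 1·108 + 98
108 = 1·98 + 10
98 = 9·10 + 8
10 = 1·8 + 2
8 = 4·2 + 0
gcd = 2 and 2 | 1754, so solutions exist. Divide through by 2: 878x ≡ 877 (mod 2737).
Now find 878⁻¹ mod 2737:
2737 = 3×878 + 103
878 = 8×103 + 54
103 = 1×54 + 49
54 = 1×49 + 5
49 = 9×5 + 4
5 = 1×4 + 1
4 = 4×1 + 0
Back-substitute:
1 = 5 − 4
1 = −49 + 10·5
1 = 10·54 − 11·49
1 = −11·103 + 21·54
1 = 21·878 − 179·103
1 = −179·2737 + 558·878
So 878⁻¹ ≡ 558 (mod 2737).
Then x ≡ 558·877 ≡ 2180 (mod 2737); the smallest non-negative solution is x = 2180.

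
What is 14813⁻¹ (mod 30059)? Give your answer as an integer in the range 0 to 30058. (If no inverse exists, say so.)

Extended Euclidean algorithm:
30059 = 2·14813 + 433
14813 = 34·433 + 91
433 = 4·91 + 69
91 = 1·69 + 22
69 = 3·22 + 3
22 = 7·3 + 1
3 = 3·1 + 0
Since gcd(14813, 30059) = 1, back-substitute to write 1 as a combination:
1 = 22 − 7·3
1 = −7·69 + 22·22
1 = 22·91 − 29·69
1 = −29·433 + 138·91
1 = 138·14813 − 4721·433
1 = −4721·30059 + 9580·14813
So 14813·9580 ≡ 1 (mod 30059).

9580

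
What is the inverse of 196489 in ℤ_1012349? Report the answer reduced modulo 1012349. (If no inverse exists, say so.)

987196

Run Euclid on (1012349, 196489):
1012349 = 5×196489 + 29904
196489 = 6×29904 + 17065
29904 = 1×17065 + 12839
17065 = 1×12839 + 4226
12839 = 3×4226 + 161
4226 = 26×161 + 40
161 = 4×40 + 1
40 = 40×1 + 0
The gcd is 1. Working backward:
1 = 161 − 4·40
1 = −4·4226 + 105·161
1 = 105·12839 − 319·4226
1 = −319·17065 + 424·12839
1 = 424·29904 − 743·17065
1 = −743·196489 + 4882·29904
1 = 4882·1012349 − 25153·196489
Thus 196489·(-25153) ≡ 1 (mod 1012349); reducing, -25153 mod 1012349 = 987196.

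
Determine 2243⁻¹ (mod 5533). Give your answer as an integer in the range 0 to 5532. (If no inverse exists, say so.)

Extended Euclidean algorithm:
5533 = 2×2243 + 1047
2243 = 2×1047 + 149
1047 = 7×149 + 4
149 = 37×4 + 1
4 = 4×1 + 0
Since gcd(2243, 5533) = 1, back-substitute to write 1 as a combination:
1 = 149 − 37·4
1 = −37·1047 + 260·149
1 = 260·2243 − 557·1047
1 = −557·5533 + 1374·2243
So 2243·1374 ≡ 1 (mod 5533).

1374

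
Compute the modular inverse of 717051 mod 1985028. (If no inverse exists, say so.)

no inverse exists

Euclidean algorithm on 1985028, 717051:
1985028 = 2·717051 + 550926
717051 = 1·550926 + 166125
550926 = 3·166125 + 52551
166125 = 3·52551 + 8472
52551 = 6·8472 + 1719
8472 = 4·1719 + 1596
1719 = 1·1596 + 123
1596 = 12·123 + 120
123 = 1·120 + 3
120 = 40·3 + 0
gcd(717051, 1985028) = 3 ≠ 1, so 717051 has no multiplicative inverse modulo 1985028.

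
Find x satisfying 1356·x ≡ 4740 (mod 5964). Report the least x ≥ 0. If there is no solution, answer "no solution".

241

First find gcd(1356, 5964):
5964 = 4·1356 + 540
1356 = 2·540 + 276
540 = 1·276 + 264
276 = 1·264 + 12
264 = 22·12 + 0
gcd = 12 and 12 | 4740, so solutions exist. Divide through by 12: 113x ≡ 395 (mod 497).
Now find 113⁻¹ mod 497:
497 = 4*113 + 45
113 = 2*45 + 23
45 = 1*23 + 22
23 = 1*22 + 1
22 = 22*1 + 0
Back-substitute:
1 = 23 − 22
1 = −45 + 2·23
1 = 2·113 − 5·45
1 = −5·497 + 22·113
So 113⁻¹ ≡ 22 (mod 497).
Then x ≡ 22·395 ≡ 241 (mod 497); the smallest non-negative solution is x = 241.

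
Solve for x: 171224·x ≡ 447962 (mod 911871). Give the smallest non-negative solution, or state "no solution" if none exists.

124888

First find gcd(171224, 911871):
911871 = 5*171224 + 55751
171224 = 3*55751 + 3971
55751 = 14*3971 + 157
3971 = 25*157 + 46
157 = 3*46 + 19
46 = 2*19 + 8
19 = 2*8 + 3
8 = 2*3 + 2
3 = 1*2 + 1
2 = 2*1 + 0
gcd = 1, so a unique solution mod 911871 exists.
Back-substitute for the Bézout coefficients:
1 = 3 − 2
1 = −8 + 3·3
1 = 3·19 − 7·8
1 = −7·46 + 17·19
1 = 17·157 − 58·46
1 = −58·3971 + 1467·157
1 = 1467·55751 − 20596·3971
1 = −20596·171224 + 63255·55751
1 = 63255·911871 − 336871·171224
So 171224·(-336871) ≡ 1 (mod 911871), giving 171224⁻¹ ≡ 575000.
x ≡ 171224⁻¹·447962 ≡ 575000·447962 ≡ 124888 (mod 911871).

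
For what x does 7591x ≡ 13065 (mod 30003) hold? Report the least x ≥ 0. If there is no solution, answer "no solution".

26574

First find gcd(7591, 30003):
30003 = 3×7591 + 7230
7591 = 1×7230 + 361
7230 = 20×361 + 10
361 = 36×10 + 1
10 = 10×1 + 0
gcd = 1, so a unique solution mod 30003 exists.
Back-substitute for the Bézout coefficients:
1 = 361 − 36·10
1 = −36·7230 + 721·361
1 = 721·7591 − 757·7230
1 = −757·30003 + 2992·7591
So 7591·(2992) ≡ 1 (mod 30003), giving 7591⁻¹ ≡ 2992.
x ≡ 7591⁻¹·13065 ≡ 2992·13065 ≡ 26574 (mod 30003).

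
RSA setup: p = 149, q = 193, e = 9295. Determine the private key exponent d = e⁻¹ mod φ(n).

φ(n) = (p−1)(q−1) = 148·192 = 28416.
Need d with 9295·d ≡ 1 (mod 28416). Apply the extended Euclidean algorithm:
28416 = 3·9295 + 531
9295 = 17·531 + 268
531 = 1·268 + 263
268 = 1·263 + 5
263 = 52·5 + 3
5 = 1·3 + 2
3 = 1·2 + 1
2 = 2·1 + 0
Back-substitute:
1 = 3 − 2
1 = −5 + 2·3
1 = 2·263 − 105·5
1 = −105·268 + 107·263
1 = 107·531 − 212·268
1 = −212·9295 + 3711·531
1 = 3711·28416 − 11345·9295
So 9295·(-11345) ≡ 1 (mod 28416), hence d ≡ -11345 ≡ 17071 (mod 28416).

17071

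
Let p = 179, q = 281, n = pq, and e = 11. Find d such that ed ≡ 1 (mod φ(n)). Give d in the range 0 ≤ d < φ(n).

4531

φ(n) = (p−1)(q−1) = 178·280 = 49840.
Need d with 11·d ≡ 1 (mod 49840). Apply the extended Euclidean algorithm:
49840 = 4530·11 + 10
11 = 1·10 + 1
10 = 10·1 + 0
Back-substitute:
1 = 11 − 10
1 = −49840 + 4531·11
So 11·4531 ≡ 1 (mod 49840), hence d = 4531.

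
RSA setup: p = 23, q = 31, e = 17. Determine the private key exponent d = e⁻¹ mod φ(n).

233

φ(n) = (p−1)(q−1) = 22·30 = 660.
Need d with 17·d ≡ 1 (mod 660). Apply the extended Euclidean algorithm:
660 = 38×17 + 14
17 = 1×14 + 3
14 = 4×3 + 2
3 = 1×2 + 1
2 = 2×1 + 0
Back-substitute:
1 = 3 − 2
1 = −14 + 5·3
1 = 5·17 − 6·14
1 = −6·660 + 233·17
So 17·233 ≡ 1 (mod 660), hence d = 233.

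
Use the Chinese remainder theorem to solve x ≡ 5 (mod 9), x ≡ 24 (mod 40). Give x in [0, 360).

104

Write x = 5 + 9·k. Then 9·k ≡ 24 − 5 ≡ 19 (mod 40).
Need 9⁻¹ mod 40. Extended Euclid on (40, 9):
40 = 4·9 + 4
9 = 2·4 + 1
4 = 4·1 + 0
Back-substitute:
1 = 9 − 2·4
1 = −2·40 + 9·9
9⁻¹ ≡ 9 (mod 40), so k ≡ 9·19 ≡ 11 (mod 40).
x = 5 + 9·11 = 104.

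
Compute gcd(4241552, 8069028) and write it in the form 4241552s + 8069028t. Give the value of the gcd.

4

Euclidean algorithm:
8069028 = 1*4241552 + 3827476
4241552 = 1*3827476 + 414076
3827476 = 9*414076 + 100792
414076 = 4*100792 + 10908
100792 = 9*10908 + 2620
10908 = 4*2620 + 428
2620 = 6*428 + 52
428 = 8*52 + 12
52 = 4*12 + 4
12 = 3*4 + 0
gcd(4241552, 8069028) = 4.
Working backward:
4 = 52 − 4·12
4 = −4·428 + 33·52
4 = 33·2620 − 202·428
4 = −202·10908 + 841·2620
4 = 841·100792 − 7771·10908
4 = −7771·414076 + 31925·100792
4 = 31925·3827476 − 295096·414076
4 = −295096·4241552 + 327021·3827476
4 = 327021·8069028 − 622117·4241552
So 4 = (327021)·8069028 + (-622117)·4241552.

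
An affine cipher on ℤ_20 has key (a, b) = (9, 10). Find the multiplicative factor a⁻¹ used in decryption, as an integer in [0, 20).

9

Apply the Euclidean algorithm to 20 and 9:
20 = 2*9 + 2
9 = 4*2 + 1
2 = 2*1 + 0
Since gcd(9, 20) = 1, back-substitute to write 1 as a combination:
1 = 9 − 4·2
1 = −4·20 + 9·9
So 9·9 ≡ 1 (mod 20).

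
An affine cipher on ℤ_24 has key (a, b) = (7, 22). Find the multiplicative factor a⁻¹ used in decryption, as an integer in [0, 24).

Apply the Euclidean algorithm to 24 and 7:
24 = 3*7 + 3
7 = 2*3 + 1
3 = 3*1 + 0
The gcd is 1. Working backward:
1 = 7 − 2·3
1 = −2·24 + 7·7
So 7·7 ≡ 1 (mod 24).

7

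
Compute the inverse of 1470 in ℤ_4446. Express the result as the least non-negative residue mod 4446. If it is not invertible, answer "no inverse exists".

Compute gcd(1470, 4446):
4446 = 3·1470 + 36
1470 = 40·36 + 30
36 = 1·30 + 6
30 = 5·6 + 0
gcd(1470, 4446) = 6 ≠ 1, so 1470 has no multiplicative inverse modulo 4446.

no inverse exists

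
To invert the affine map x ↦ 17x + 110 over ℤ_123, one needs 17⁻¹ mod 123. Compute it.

29

Extended Euclidean algorithm:
123 = 7×17 + 4
17 = 4×4 + 1
4 = 4×1 + 0
The gcd is 1. Working backward:
1 = 17 − 4·4
1 = −4·123 + 29·17
So 17·29 ≡ 1 (mod 123).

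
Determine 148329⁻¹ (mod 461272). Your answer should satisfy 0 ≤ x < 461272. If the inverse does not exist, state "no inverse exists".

Apply the Euclidean algorithm to 461272 and 148329:
461272 = 3*148329 + 16285
148329 = 9*16285 + 1764
16285 = 9*1764 + 409
1764 = 4*409 + 128
409 = 3*128 + 25
128 = 5*25 + 3
25 = 8*3 + 1
3 = 3*1 + 0
gcd = 1, so the inverse exists. Back-substitute:
1 = 25 − 8·3
1 = −8·128 + 41·25
1 = 41·409 − 131·128
1 = −131·1764 + 565·409
1 = 565·16285 − 5216·1764
1 = −5216·148329 + 47509·16285
1 = 47509·461272 − 147743·148329
Thus 148329·(-147743) ≡ 1 (mod 461272); reducing, -147743 mod 461272 = 313529.

313529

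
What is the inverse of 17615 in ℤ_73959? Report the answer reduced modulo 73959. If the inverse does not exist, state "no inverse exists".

Run Euclid on (73959, 17615):
73959 = 4·17615 + 3499
17615 = 5·3499 + 120
3499 = 29·120 + 19
120 = 6·19 + 6
19 = 3·6 + 1
6 = 6·1 + 0
gcd = 1, so the inverse exists. Back-substitute:
1 = 19 − 3·6
1 = −3·120 + 19·19
1 = 19·3499 − 554·120
1 = −554·17615 + 2789·3499
1 = 2789·73959 − 11710·17615
Hence 17615⁻¹ ≡ -11710 ≡ 62249 (mod 73959).

62249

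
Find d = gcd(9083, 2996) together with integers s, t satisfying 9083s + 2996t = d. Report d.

1

Repeated division:
9083 = 3×2996 + 95
2996 = 31×95 + 51
95 = 1×51 + 44
51 = 1×44 + 7
44 = 6×7 + 2
7 = 3×2 + 1
2 = 2×1 + 0
gcd(9083, 2996) = 1.
Express as a combination:
1 = 7 − 3·2
1 = −3·44 + 19·7
1 = 19·51 − 22·44
1 = −22·95 + 41·51
1 = 41·2996 − 1293·95
1 = −1293·9083 + 3920·2996
So 1 = (-1293)·9083 + (3920)·2996.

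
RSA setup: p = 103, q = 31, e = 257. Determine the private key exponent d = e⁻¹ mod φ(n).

φ(n) = (p−1)(q−1) = 102·30 = 3060.
Need d with 257·d ≡ 1 (mod 3060). Apply the extended Euclidean algorithm:
3060 = 11·257 + 233
257 = 1·233 + 24
233 = 9·24 + 17
24 = 1·17 + 7
17 = 2·7 + 3
7 = 2·3 + 1
3 = 3·1 + 0
Back-substitute:
1 = 7 − 2·3
1 = −2·17 + 5·7
1 = 5·24 − 7·17
1 = −7·233 + 68·24
1 = 68·257 − 75·233
1 = −75·3060 + 893·257
So 257·893 ≡ 1 (mod 3060), hence d = 893.

893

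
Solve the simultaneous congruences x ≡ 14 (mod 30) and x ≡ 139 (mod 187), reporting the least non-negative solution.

Write x = 14 + 30·k. Then 30·k ≡ 139 − 14 ≡ 125 (mod 187).
Need 30⁻¹ mod 187. Extended Euclid on (187, 30):
187 = 6×30 + 7
30 = 4×7 + 2
7 = 3×2 + 1
2 = 2×1 + 0
Back-substitute:
1 = 7 − 3·2
1 = −3·30 + 13·7
1 = 13·187 − 81·30
30⁻¹ ≡ 106 (mod 187), so k ≡ 106·125 ≡ 160 (mod 187).
x = 14 + 30·160 = 4814.

4814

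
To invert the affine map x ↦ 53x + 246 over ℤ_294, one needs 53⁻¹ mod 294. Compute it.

Extended Euclidean algorithm:
294 = 5·53 + 29
53 = 1·29 + 24
29 = 1·24 + 5
24 = 4·5 + 4
5 = 1·4 + 1
4 = 4·1 + 0
The gcd is 1. Working backward:
1 = 5 − 4
1 = −24 + 5·5
1 = 5·29 − 6·24
1 = −6·53 + 11·29
1 = 11·294 − 61·53
Thus 53·(-61) ≡ 1 (mod 294); reducing, -61 mod 294 = 233.

233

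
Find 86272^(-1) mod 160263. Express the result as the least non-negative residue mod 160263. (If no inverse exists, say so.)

126634

gcd(160263, 86272) by repeated division:
160263 = 1×86272 + 73991
86272 = 1×73991 + 12281
73991 = 6×12281 + 305
12281 = 40×305 + 81
305 = 3×81 + 62
81 = 1×62 + 19
62 = 3×19 + 5
19 = 3×5 + 4
5 = 1×4 + 1
4 = 4×1 + 0
gcd = 1, so the inverse exists. Back-substitute:
1 = 5 − 4
1 = −19 + 4·5
1 = 4·62 − 13·19
1 = −13·81 + 17·62
1 = 17·305 − 64·81
1 = −64·12281 + 2577·305
1 = 2577·73991 − 15526·12281
1 = −15526·86272 + 18103·73991
1 = 18103·160263 − 33629·86272
Thus 86272·(-33629) ≡ 1 (mod 160263); reducing, -33629 mod 160263 = 126634.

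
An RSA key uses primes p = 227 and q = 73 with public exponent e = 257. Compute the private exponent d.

φ(n) = (p−1)(q−1) = 226·72 = 16272.
Need d with 257·d ≡ 1 (mod 16272). Apply the extended Euclidean algorithm:
16272 = 63·257 + 81
257 = 3·81 + 14
81 = 5·14 + 11
14 = 1·11 + 3
11 = 3·3 + 2
3 = 1·2 + 1
2 = 2·1 + 0
Back-substitute:
1 = 3 − 2
1 = −11 + 4·3
1 = 4·14 − 5·11
1 = −5·81 + 29·14
1 = 29·257 − 92·81
1 = −92·16272 + 5825·257
So 257·5825 ≡ 1 (mod 16272), hence d = 5825.

5825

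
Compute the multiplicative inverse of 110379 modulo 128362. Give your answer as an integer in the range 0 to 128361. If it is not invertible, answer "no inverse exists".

Apply the Euclidean algorithm to 128362 and 110379:
128362 = 1*110379 + 17983
110379 = 6*17983 + 2481
17983 = 7*2481 + 616
2481 = 4*616 + 17
616 = 36*17 + 4
17 = 4*4 + 1
4 = 4*1 + 0
gcd = 1, so the inverse exists. Back-substitute:
1 = 17 − 4·4
1 = −4·616 + 145·17
1 = 145·2481 − 584·616
1 = −584·17983 + 4233·2481
1 = 4233·110379 − 25982·17983
1 = −25982·128362 + 30215·110379
So 110379·30215 ≡ 1 (mod 128362).

30215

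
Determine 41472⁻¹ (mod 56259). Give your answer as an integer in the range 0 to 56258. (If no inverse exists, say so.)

no inverse exists

Euclidean algorithm on 56259, 41472:
56259 = 1×41472 + 14787
41472 = 2×14787 + 11898
14787 = 1×11898 + 2889
11898 = 4×2889 + 342
2889 = 8×342 + 153
342 = 2×153 + 36
153 = 4×36 + 9
36 = 4×9 + 0
The gcd is 9, not 1, hence no inverse exists.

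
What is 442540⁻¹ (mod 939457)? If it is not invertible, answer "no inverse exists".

Extended Euclidean algorithm:
939457 = 2×442540 + 54377
442540 = 8×54377 + 7524
54377 = 7×7524 + 1709
7524 = 4×1709 + 688
1709 = 2×688 + 333
688 = 2×333 + 22
333 = 15×22 + 3
22 = 7×3 + 1
3 = 3×1 + 0
The gcd is 1. Working backward:
1 = 22 − 7·3
1 = −7·333 + 106·22
1 = 106·688 − 219·333
1 = −219·1709 + 544·688
1 = 544·7524 − 2395·1709
1 = −2395·54377 + 17309·7524
1 = 17309·442540 − 140867·54377
1 = −140867·939457 + 299043·442540
So 442540·299043 ≡ 1 (mod 939457).

299043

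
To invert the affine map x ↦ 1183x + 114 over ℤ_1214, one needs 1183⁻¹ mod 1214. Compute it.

979

Apply the Euclidean algorithm to 1214 and 1183:
1214 = 1×1183 + 31
1183 = 38×31 + 5
31 = 6×5 + 1
5 = 5×1 + 0
gcd = 1, so the inverse exists. Back-substitute:
1 = 31 − 6·5
1 = −6·1183 + 229·31
1 = 229·1214 − 235·1183
Thus 1183·(-235) ≡ 1 (mod 1214); reducing, -235 mod 1214 = 979.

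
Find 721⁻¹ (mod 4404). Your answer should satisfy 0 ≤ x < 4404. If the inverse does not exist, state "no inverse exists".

2089

gcd(4404, 721) by repeated division:
4404 = 6×721 + 78
721 = 9×78 + 19
78 = 4×19 + 2
19 = 9×2 + 1
2 = 2×1 + 0
The gcd is 1. Working backward:
1 = 19 − 9·2
1 = −9·78 + 37·19
1 = 37·721 − 342·78
1 = −342·4404 + 2089·721
So 721·2089 ≡ 1 (mod 4404).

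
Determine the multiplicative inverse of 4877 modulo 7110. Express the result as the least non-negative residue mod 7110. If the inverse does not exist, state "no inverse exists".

4913

Apply the Euclidean algorithm to 7110 and 4877:
7110 = 1×4877 + 2233
4877 = 2×2233 + 411
2233 = 5×411 + 178
411 = 2×178 + 55
178 = 3×55 + 13
55 = 4×13 + 3
13 = 4×3 + 1
3 = 3×1 + 0
Since gcd(4877, 7110) = 1, back-substitute to write 1 as a combination:
1 = 13 − 4·3
1 = −4·55 + 17·13
1 = 17·178 − 55·55
1 = −55·411 + 127·178
1 = 127·2233 − 690·411
1 = −690·4877 + 1507·2233
1 = 1507·7110 − 2197·4877
Thus 4877·(-2197) ≡ 1 (mod 7110); reducing, -2197 mod 7110 = 4913.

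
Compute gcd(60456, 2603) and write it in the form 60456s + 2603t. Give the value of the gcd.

1

Apply Euclid's algorithm to 60456 and 2603:
60456 = 23*2603 + 587
2603 = 4*587 + 255
587 = 2*255 + 77
255 = 3*77 + 24
77 = 3*24 + 5
24 = 4*5 + 4
5 = 1*4 + 1
4 = 4*1 + 0
gcd(60456, 2603) = 1.
Express as a combination:
1 = 5 − 4
1 = −24 + 5·5
1 = 5·77 − 16·24
1 = −16·255 + 53·77
1 = 53·587 − 122·255
1 = −122·2603 + 541·587
1 = 541·60456 − 12565·2603
So 1 = (541)·60456 + (-12565)·2603.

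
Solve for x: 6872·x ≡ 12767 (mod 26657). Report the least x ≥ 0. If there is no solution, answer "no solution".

21201

First find gcd(6872, 26657):
26657 = 3×6872 + 6041
6872 = 1×6041 + 831
6041 = 7×831 + 224
831 = 3×224 + 159
224 = 1×159 + 65
159 = 2×65 + 29
65 = 2×29 + 7
29 = 4×7 + 1
7 = 7×1 + 0
gcd = 1, so a unique solution mod 26657 exists.
Back-substitute for the Bézout coefficients:
1 = 29 − 4·7
1 = −4·65 + 9·29
1 = 9·159 − 22·65
1 = −22·224 + 31·159
1 = 31·831 − 115·224
1 = −115·6041 + 836·831
1 = 836·6872 − 951·6041
1 = −951·26657 + 3689·6872
So 6872·(3689) ≡ 1 (mod 26657), giving 6872⁻¹ ≡ 3689.
x ≡ 6872⁻¹·12767 ≡ 3689·12767 ≡ 21201 (mod 26657).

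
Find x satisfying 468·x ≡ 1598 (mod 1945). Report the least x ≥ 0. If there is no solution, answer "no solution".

First find gcd(468, 1945):
1945 = 4*468 + 73
468 = 6*73 + 30
73 = 2*30 + 13
30 = 2*13 + 4
13 = 3*4 + 1
4 = 4*1 + 0
gcd = 1, so a unique solution mod 1945 exists.
Back-substitute for the Bézout coefficients:
1 = 13 − 3·4
1 = −3·30 + 7·13
1 = 7·73 − 17·30
1 = −17·468 + 109·73
1 = 109·1945 − 453·468
So 468·(-453) ≡ 1 (mod 1945), giving 468⁻¹ ≡ 1492.
x ≡ 468⁻¹·1598 ≡ 1492·1598 ≡ 1591 (mod 1945).

1591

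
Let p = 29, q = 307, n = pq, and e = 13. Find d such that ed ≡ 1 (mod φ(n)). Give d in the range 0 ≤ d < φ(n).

φ(n) = (p−1)(q−1) = 28·306 = 8568.
Need d with 13·d ≡ 1 (mod 8568). Apply the extended Euclidean algorithm:
8568 = 659×13 + 1
13 = 13×1 + 0
Back-substitute:
1 = 8568 − 659·13
So 13·(-659) ≡ 1 (mod 8568), hence d ≡ -659 ≡ 7909 (mod 8568).

7909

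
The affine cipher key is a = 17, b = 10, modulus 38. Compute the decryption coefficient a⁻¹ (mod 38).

gcd(38, 17) by repeated division:
38 = 2·17 + 4
17 = 4·4 + 1
4 = 4·1 + 0
Since gcd(17, 38) = 1, back-substitute to write 1 as a combination:
1 = 17 − 4·4
1 = −4·38 + 9·17
So 17·9 ≡ 1 (mod 38).

9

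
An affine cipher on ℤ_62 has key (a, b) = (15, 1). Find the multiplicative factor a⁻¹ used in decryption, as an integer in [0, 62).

Apply the Euclidean algorithm to 62 and 15:
62 = 4*15 + 2
15 = 7*2 + 1
2 = 2*1 + 0
Since gcd(15, 62) = 1, back-substitute to write 1 as a combination:
1 = 15 − 7·2
1 = −7·62 + 29·15
So 15·29 ≡ 1 (mod 62).

29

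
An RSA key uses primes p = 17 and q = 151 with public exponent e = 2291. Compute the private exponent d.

φ(n) = (p−1)(q−1) = 16·150 = 2400.
Need d with 2291·d ≡ 1 (mod 2400). Apply the extended Euclidean algorithm:
2400 = 1·2291 + 109
2291 = 21·109 + 2
109 = 54·2 + 1
2 = 2·1 + 0
Back-substitute:
1 = 109 − 54·2
1 = −54·2291 + 1135·109
1 = 1135·2400 − 1189·2291
So 2291·(-1189) ≡ 1 (mod 2400), hence d ≡ -1189 ≡ 1211 (mod 2400).

1211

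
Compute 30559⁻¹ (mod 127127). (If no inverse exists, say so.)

32594

gcd(127127, 30559) by repeated division:
127127 = 4×30559 + 4891
30559 = 6×4891 + 1213
4891 = 4×1213 + 39
1213 = 31×39 + 4
39 = 9×4 + 3
4 = 1×3 + 1
3 = 3×1 + 0
Since gcd(30559, 127127) = 1, back-substitute to write 1 as a combination:
1 = 4 − 3
1 = −39 + 10·4
1 = 10·1213 − 311·39
1 = −311·4891 + 1254·1213
1 = 1254·30559 − 7835·4891
1 = −7835·127127 + 32594·30559
So 30559·32594 ≡ 1 (mod 127127).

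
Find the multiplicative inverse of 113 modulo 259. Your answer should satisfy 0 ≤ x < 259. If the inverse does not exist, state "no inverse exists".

204

gcd(259, 113) by repeated division:
259 = 2*113 + 33
113 = 3*33 + 14
33 = 2*14 + 5
14 = 2*5 + 4
5 = 1*4 + 1
4 = 4*1 + 0
The gcd is 1. Working backward:
1 = 5 − 4
1 = −14 + 3·5
1 = 3·33 − 7·14
1 = −7·113 + 24·33
1 = 24·259 − 55·113
So 113·(-55) ≡ 1 (mod 259), and -55 ≡ 204 (mod 259).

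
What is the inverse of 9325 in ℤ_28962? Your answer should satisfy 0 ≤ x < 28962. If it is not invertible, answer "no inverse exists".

gcd(28962, 9325) by repeated division:
28962 = 3·9325 + 987
9325 = 9·987 + 442
987 = 2·442 + 103
442 = 4·103 + 30
103 = 3·30 + 13
30 = 2·13 + 4
13 = 3·4 + 1
4 = 4·1 + 0
gcd = 1, so the inverse exists. Back-substitute:
1 = 13 − 3·4
1 = −3·30 + 7·13
1 = 7·103 − 24·30
1 = −24·442 + 103·103
1 = 103·987 − 230·442
1 = −230·9325 + 2173·987
1 = 2173·28962 − 6749·9325
So 9325·(-6749) ≡ 1 (mod 28962), and -6749 ≡ 22213 (mod 28962).

22213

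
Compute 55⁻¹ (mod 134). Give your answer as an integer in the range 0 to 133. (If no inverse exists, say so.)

Extended Euclidean algorithm:
134 = 2×55 + 24
55 = 2×24 + 7
24 = 3×7 + 3
7 = 2×3 + 1
3 = 3×1 + 0
gcd = 1, so the inverse exists. Back-substitute:
1 = 7 − 2·3
1 = −2·24 + 7·7
1 = 7·55 − 16·24
1 = −16·134 + 39·55
So 55·39 ≡ 1 (mod 134).

39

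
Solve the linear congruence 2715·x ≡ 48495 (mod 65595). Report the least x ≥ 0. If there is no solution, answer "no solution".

1999

First find gcd(2715, 65595):
65595 = 24*2715 + 435
2715 = 6*435 + 105
435 = 4*105 + 15
105 = 7*15 + 0
gcd = 15 and 15 | 48495, so solutions exist. Divide through by 15: 181x ≡ 3233 (mod 4373).
Now find 181⁻¹ mod 4373:
4373 = 24*181 + 29
181 = 6*29 + 7
29 = 4*7 + 1
7 = 7*1 + 0
Back-substitute:
1 = 29 − 4·7
1 = −4·181 + 25·29
1 = 25·4373 − 604·181
So 181·(-604) ≡ 1 (mod 4373), i.e. 181⁻¹ ≡ 3769.
Then x ≡ 3769·3233 ≡ 1999 (mod 4373); the smallest non-negative solution is x = 1999.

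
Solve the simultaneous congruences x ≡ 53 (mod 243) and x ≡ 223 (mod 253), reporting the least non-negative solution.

57401

Write x = 53 + 243·k. Then 243·k ≡ 223 − 53 ≡ 170 (mod 253).
Need 243⁻¹ mod 253. Extended Euclid on (253, 243):
253 = 1·243 + 10
243 = 24·10 + 3
10 = 3·3 + 1
3 = 3·1 + 0
Back-substitute:
1 = 10 − 3·3
1 = −3·243 + 73·10
1 = 73·253 − 76·243
243⁻¹ ≡ 177 (mod 253), so k ≡ 177·170 ≡ 236 (mod 253).
x = 53 + 243·236 = 57401.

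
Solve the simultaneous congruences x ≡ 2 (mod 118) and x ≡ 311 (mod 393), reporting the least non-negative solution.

Write x = 2 + 118·k. Then 118·k ≡ 311 − 2 ≡ 309 (mod 393).
Need 118⁻¹ mod 393. Extended Euclid on (393, 118):
393 = 3·118 + 39
118 = 3·39 + 1
39 = 39·1 + 0
Back-substitute:
1 = 118 − 3·39
1 = −3·393 + 10·118
118⁻¹ ≡ 10 (mod 393), so k ≡ 10·309 ≡ 339 (mod 393).
x = 2 + 118·339 = 40004.

40004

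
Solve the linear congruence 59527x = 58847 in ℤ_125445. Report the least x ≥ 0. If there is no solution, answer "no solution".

First find gcd(59527, 125445):
125445 = 2×59527 + 6391
59527 = 9×6391 + 2008
6391 = 3×2008 + 367
2008 = 5×367 + 173
367 = 2×173 + 21
173 = 8×21 + 5
21 = 4×5 + 1
5 = 5×1 + 0
gcd = 1, so a unique solution mod 125445 exists.
Back-substitute for the Bézout coefficients:
1 = 21 − 4·5
1 = −4·173 + 33·21
1 = 33·367 − 70·173
1 = −70·2008 + 383·367
1 = 383·6391 − 1219·2008
1 = −1219·59527 + 11354·6391
1 = 11354·125445 − 23927·59527
So 59527·(-23927) ≡ 1 (mod 125445), giving 59527⁻¹ ≡ 101518.
x ≡ 59527⁻¹·58847 ≡ 101518·58847 ≡ 87956 (mod 125445).

87956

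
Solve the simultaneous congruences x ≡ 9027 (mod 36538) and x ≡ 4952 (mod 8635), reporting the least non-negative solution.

Write x = 9027 + 36538·k. Then 36538·k ≡ 4952 − 9027 ≡ 4560 (mod 8635).
Need 36538⁻¹ mod 8635. Extended Euclid on (8635, 1998):
8635 = 4*1998 + 643
1998 = 3*643 + 69
643 = 9*69 + 22
69 = 3*22 + 3
22 = 7*3 + 1
3 = 3*1 + 0
Back-substitute:
1 = 22 − 7·3
1 = −7·69 + 22·22
1 = 22·643 − 205·69
1 = −205·1998 + 637·643
1 = 637·8635 − 2753·1998
36538⁻¹ ≡ 5882 (mod 8635), so k ≡ 5882·4560 ≡ 1610 (mod 8635).
x = 9027 + 36538·1610 = 58835207.

58835207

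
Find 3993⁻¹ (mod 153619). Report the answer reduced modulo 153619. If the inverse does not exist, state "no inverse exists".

gcd(153619, 3993) by repeated division:
153619 = 38·3993 + 1885
3993 = 2·1885 + 223
1885 = 8·223 + 101
223 = 2·101 + 21
101 = 4·21 + 17
21 = 1·17 + 4
17 = 4·4 + 1
4 = 4·1 + 0
The gcd is 1. Working backward:
1 = 17 − 4·4
1 = −4·21 + 5·17
1 = 5·101 − 24·21
1 = −24·223 + 53·101
1 = 53·1885 − 448·223
1 = −448·3993 + 949·1885
1 = 949·153619 − 36510·3993
Hence 3993⁻¹ ≡ -36510 ≡ 117109 (mod 153619).

117109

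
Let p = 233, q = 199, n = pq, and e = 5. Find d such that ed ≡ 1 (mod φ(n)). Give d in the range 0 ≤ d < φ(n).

36749

φ(n) = (p−1)(q−1) = 232·198 = 45936.
Need d with 5·d ≡ 1 (mod 45936). Apply the extended Euclidean algorithm:
45936 = 9187·5 + 1
5 = 5·1 + 0
Back-substitute:
1 = 45936 − 9187·5
So 5·(-9187) ≡ 1 (mod 45936), hence d ≡ -9187 ≡ 36749 (mod 45936).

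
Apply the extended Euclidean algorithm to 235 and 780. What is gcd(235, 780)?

5

Apply Euclid's algorithm to 780 and 235:
780 = 3×235 + 75
235 = 3×75 + 10
75 = 7×10 + 5
10 = 2×5 + 0
gcd(235, 780) = 5.
Express as a combination:
5 = 75 − 7·10
5 = −7·235 + 22·75
5 = 22·780 − 73·235
So 5 = (22)·780 + (-73)·235.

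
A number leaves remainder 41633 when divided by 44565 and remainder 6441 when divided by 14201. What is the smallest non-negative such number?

Write x = 41633 + 44565·k. Then 44565·k ≡ 6441 − 41633 ≡ 7411 (mod 14201).
Need 44565⁻¹ mod 14201. Extended Euclid on (14201, 1962):
14201 = 7*1962 + 467
1962 = 4*467 + 94
467 = 4*94 + 91
94 = 1*91 + 3
91 = 30*3 + 1
3 = 3*1 + 0
Back-substitute:
1 = 91 − 30·3
1 = −30·94 + 31·91
1 = 31·467 − 154·94
1 = −154·1962 + 647·467
1 = 647·14201 − 4683·1962
44565⁻¹ ≡ 9518 (mod 14201), so k ≡ 9518·7411 ≡ 1531 (mod 14201).
x = 41633 + 44565·1531 = 68270648.

68270648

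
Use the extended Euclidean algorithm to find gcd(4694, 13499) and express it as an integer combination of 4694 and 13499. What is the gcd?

Euclidean algorithm:
13499 = 2×4694 + 4111
4694 = 1×4111 + 583
4111 = 7×583 + 30
583 = 19×30 + 13
30 = 2×13 + 4
13 = 3×4 + 1
4 = 4×1 + 0
gcd(4694, 13499) = 1.
Working backward:
1 = 13 − 3·4
1 = −3·30 + 7·13
1 = 7·583 − 136·30
1 = −136·4111 + 959·583
1 = 959·4694 − 1095·4111
1 = −1095·13499 + 3149·4694
So 1 = (-1095)·13499 + (3149)·4694.

1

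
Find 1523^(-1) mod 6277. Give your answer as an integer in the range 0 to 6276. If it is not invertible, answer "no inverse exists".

gcd(6277, 1523) by repeated division:
6277 = 4·1523 + 185
1523 = 8·185 + 43
185 = 4·43 + 13
43 = 3·13 + 4
13 = 3·4 + 1
4 = 4·1 + 0
Since gcd(1523, 6277) = 1, back-substitute to write 1 as a combination:
1 = 13 − 3·4
1 = −3·43 + 10·13
1 = 10·185 − 43·43
1 = −43·1523 + 354·185
1 = 354·6277 − 1459·1523
Hence 1523⁻¹ ≡ -1459 ≡ 4818 (mod 6277).

4818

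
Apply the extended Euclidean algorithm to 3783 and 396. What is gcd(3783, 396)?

3

Apply Euclid's algorithm to 3783 and 396:
3783 = 9·396 + 219
396 = 1·219 + 177
219 = 1·177 + 42
177 = 4·42 + 9
42 = 4·9 + 6
9 = 1·6 + 3
6 = 2·3 + 0
gcd(3783, 396) = 3.
Working backward:
3 = 9 − 6
3 = −42 + 5·9
3 = 5·177 − 21·42
3 = −21·219 + 26·177
3 = 26·396 − 47·219
3 = −47·3783 + 449·396
So 3 = (-47)·3783 + (449)·396.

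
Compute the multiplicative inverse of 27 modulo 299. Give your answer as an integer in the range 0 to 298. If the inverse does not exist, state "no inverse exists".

gcd(299, 27) by repeated division:
299 = 11×27 + 2
27 = 13×2 + 1
2 = 2×1 + 0
gcd = 1, so the inverse exists. Back-substitute:
1 = 27 − 13·2
1 = −13·299 + 144·27
So 27·144 ≡ 1 (mod 299).

144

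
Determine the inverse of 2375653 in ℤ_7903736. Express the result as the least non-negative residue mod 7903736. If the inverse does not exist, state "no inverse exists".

Extended Euclidean algorithm:
7903736 = 3×2375653 + 776777
2375653 = 3×776777 + 45322
776777 = 17×45322 + 6303
45322 = 7×6303 + 1201
6303 = 5×1201 + 298
1201 = 4×298 + 9
298 = 33×9 + 1
9 = 9×1 + 0
Since gcd(2375653, 7903736) = 1, back-substitute to write 1 as a combination:
1 = 298 − 33·9
1 = −33·1201 + 133·298
1 = 133·6303 − 698·1201
1 = −698·45322 + 5019·6303
1 = 5019·776777 − 86021·45322
1 = −86021·2375653 + 263082·776777
1 = 263082·7903736 − 875267·2375653
So 2375653·(-875267) ≡ 1 (mod 7903736), and -875267 ≡ 7028469 (mod 7903736).

7028469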